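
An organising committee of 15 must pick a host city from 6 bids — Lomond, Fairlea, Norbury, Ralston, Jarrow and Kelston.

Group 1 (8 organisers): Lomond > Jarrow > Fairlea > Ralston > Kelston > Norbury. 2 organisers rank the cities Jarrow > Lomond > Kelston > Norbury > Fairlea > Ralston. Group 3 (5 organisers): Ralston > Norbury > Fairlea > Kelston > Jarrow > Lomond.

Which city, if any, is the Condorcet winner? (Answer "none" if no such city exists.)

Pairwise majorities:
Lomond vs Fairlea: Lomond, 10–5.
Lomond–Norbury: Lomond 10–5.
Lomond–Ralston: Lomond 10–5.
Lomond vs Jarrow: Lomond, 8–7.
Lomond vs Kelston: Lomond wins 10–5.
Fairlea–Norbury: Fairlea 8–7.
Fairlea vs Ralston: Fairlea wins 10–5.
Fairlea vs Jarrow: Jarrow, 10–5.
Fairlea vs Kelston: Fairlea, 13–2.
Norbury vs Ralston: Ralston wins 13–2.
Norbury–Jarrow: Jarrow 10–5.
Norbury vs Kelston: Kelston, 10–5.
Ralston–Jarrow: Jarrow 10–5.
Ralston vs Kelston: Ralston wins 13–2.
Jarrow vs Kelston: Jarrow wins 10–5.
Lomond wins every pairwise contest, so Lomond is the Condorcet winner.

Lomond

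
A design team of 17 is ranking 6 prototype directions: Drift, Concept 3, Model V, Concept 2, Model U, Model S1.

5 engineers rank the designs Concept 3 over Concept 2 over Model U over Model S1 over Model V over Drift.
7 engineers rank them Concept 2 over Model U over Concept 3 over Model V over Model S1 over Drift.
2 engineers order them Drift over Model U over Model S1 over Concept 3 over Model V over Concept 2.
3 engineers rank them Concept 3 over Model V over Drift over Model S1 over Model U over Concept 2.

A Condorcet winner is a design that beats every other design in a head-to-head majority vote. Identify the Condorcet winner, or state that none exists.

Head-to-head results (17 engineers):
Drift vs Concept 3: Drift preferred on 2 ballots; Concept 3 wins 15–2.
Drift–Model V: Model V 15–2.
Drift vs Concept 2: Concept 2 wins 12–5.
Drift–Model U: Model U 12–5.
Drift–Model S1: Model S1 12–5.
Concept 3–Model V: Concept 3 17–0.
Concept 3 vs Concept 2: Concept 3 is ranked higher on 5+2+3 = 10 ballots, Concept 2 on 7. Concept 3 wins 10–7.
Concept 3 vs Model U: Model U, 9–8.
Concept 3 vs Model S1: Concept 3, 15–2.
Model V vs Concept 2: Model V is ranked higher on 2+3 = 5 ballots, Concept 2 on 12. Concept 2 wins 12–5.
Model V vs Model U: Model U wins 14–3.
Model V vs Model S1: Model V is ranked higher on 7+3 = 10 ballots, Model S1 on 7. Model V wins 10–7.
Concept 2 vs Model U: 12 to 5, Concept 2.
Concept 2 vs Model S1: Concept 2 is ranked higher on 5+7 = 12 ballots, Model S1 on 5. Concept 2 wins 12–5.
Model U vs Model S1: Model U, 14–3.
No design is unbeaten: Drift loses to Concept 3; Concept 3 loses to Model U; Model V loses to Concept 3; Concept 2 loses to Concept 3; Model U loses to Concept 2; Model S1 loses to Concept 3. In particular Concept 3 > Concept 2 > Model U > Concept 3 is a majority cycle — no Condorcet winner exists.

none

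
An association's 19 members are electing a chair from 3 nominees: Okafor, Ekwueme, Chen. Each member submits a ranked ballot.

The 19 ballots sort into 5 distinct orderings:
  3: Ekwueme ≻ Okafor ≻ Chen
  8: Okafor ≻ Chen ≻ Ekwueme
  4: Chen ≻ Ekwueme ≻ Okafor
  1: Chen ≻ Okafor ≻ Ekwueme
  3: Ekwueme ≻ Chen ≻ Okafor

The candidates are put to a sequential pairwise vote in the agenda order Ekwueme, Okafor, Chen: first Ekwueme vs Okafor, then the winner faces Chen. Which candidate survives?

Round 1: Ekwueme vs Okafor — 10–9, Ekwueme advances.
Round 2: Ekwueme vs Chen — 6–13, Chen advances.
Chen survives the agenda.

Chen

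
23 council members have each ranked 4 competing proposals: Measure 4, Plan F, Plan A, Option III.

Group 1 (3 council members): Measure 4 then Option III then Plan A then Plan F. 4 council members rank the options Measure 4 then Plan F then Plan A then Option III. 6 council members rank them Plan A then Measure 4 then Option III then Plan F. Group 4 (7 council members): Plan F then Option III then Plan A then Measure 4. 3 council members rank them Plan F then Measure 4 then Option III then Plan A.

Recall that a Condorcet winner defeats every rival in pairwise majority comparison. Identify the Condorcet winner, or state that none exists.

none

Check each pair by majority over 23 ballots:
Measure 4 vs Plan F: Measure 4 wins 13–10.
Measure 4 vs Plan A: Plan A, 13–10.
Measure 4 vs Option III: Measure 4 is ranked higher on 3+4+6+3 = 16 ballots, Option III on 7. Measure 4 wins 16–7.
Plan F vs Plan A: Plan F preferred on 4+7+3 = 14 ballots; Plan F wins 14–9.
Plan F vs Option III: Plan F is ranked higher on 4+7+3 = 14 ballots, Option III on 9. Plan F wins 14–9.
Plan A–Option III: Option III 13–10.
Each option drops at least one matchup (Measure 4 loses to Plan A; Plan F loses to Measure 4; Plan A loses to Plan F; Option III loses to Measure 4); the cycle Measure 4 → Plan F → Plan A → Measure 4 rules out a Condorcet winner.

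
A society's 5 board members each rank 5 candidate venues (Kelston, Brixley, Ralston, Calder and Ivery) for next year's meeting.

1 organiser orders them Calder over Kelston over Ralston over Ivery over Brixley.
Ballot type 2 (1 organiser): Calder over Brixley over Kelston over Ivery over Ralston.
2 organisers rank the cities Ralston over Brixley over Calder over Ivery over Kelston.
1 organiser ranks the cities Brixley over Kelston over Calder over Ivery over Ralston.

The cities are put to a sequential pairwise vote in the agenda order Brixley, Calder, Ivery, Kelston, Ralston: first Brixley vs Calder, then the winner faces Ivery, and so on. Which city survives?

Ralston

Round 1: Brixley vs Calder — 3–2, Brixley advances.
Round 2: Brixley vs Ivery — 4–1, Brixley advances.
Round 3: Brixley vs Kelston — 4–1, Brixley advances.
Round 4: Brixley vs Ralston — 2–3, Ralston advances.
The agenda winner is Ralston.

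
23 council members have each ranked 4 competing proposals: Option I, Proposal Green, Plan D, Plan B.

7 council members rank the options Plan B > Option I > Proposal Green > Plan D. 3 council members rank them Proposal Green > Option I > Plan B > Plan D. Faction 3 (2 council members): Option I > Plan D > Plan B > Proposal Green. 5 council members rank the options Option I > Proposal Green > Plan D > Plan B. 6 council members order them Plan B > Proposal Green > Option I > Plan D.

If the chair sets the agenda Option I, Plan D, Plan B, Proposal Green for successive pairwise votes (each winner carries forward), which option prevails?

Plan B

Round 1: Option I vs Plan D — 23–0, Option I advances.
Round 2: Option I vs Plan B — 10–13, Plan B advances.
Round 3: Plan B vs Proposal Green — 15–8, Plan B advances.
Plan B survives the agenda.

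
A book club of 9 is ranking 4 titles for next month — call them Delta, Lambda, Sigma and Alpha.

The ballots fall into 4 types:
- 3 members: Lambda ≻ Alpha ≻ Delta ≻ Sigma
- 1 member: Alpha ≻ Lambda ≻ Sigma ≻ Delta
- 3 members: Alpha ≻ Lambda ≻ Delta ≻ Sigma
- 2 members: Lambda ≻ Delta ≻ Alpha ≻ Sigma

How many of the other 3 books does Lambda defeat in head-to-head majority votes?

3

Lambda against each rival (9 members):
Lambda vs Delta: Lambda, 9–0.
Lambda vs Sigma: 3+1+3+2 = 9 for Lambda, 0 for Sigma — Lambda by 9–0.
Lambda vs Alpha: 3+2 = 5 for Lambda, 4 for Alpha — Lambda by 5–4.
Lambda beats Delta, Sigma, Alpha — 3 pairwise wins.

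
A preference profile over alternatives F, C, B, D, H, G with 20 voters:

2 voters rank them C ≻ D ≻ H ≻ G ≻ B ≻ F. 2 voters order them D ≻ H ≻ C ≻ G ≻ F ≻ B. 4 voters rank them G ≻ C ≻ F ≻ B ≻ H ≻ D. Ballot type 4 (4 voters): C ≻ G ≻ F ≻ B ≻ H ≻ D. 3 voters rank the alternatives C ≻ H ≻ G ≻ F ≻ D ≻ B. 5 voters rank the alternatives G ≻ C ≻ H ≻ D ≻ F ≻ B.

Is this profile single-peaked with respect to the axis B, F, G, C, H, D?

Axis positions: B=1, F=2, G=3, C=4, H=5, D=6.
Ballot type 1: ranking walks positions 4-6-5-3-1-2; D is ranked above H even though H lies between D and the peak C on the axis — preferences dip and rise again. Not single-peaked.
Ballot type 2 (peak D at position 6): ranking walks positions 6-5-4-3-2-1, expanding outward from the peak — single-peaked.
Ballot type 3 (peak G at position 3): ranking walks positions 3-4-2-1-5-6, expanding outward from the peak — single-peaked.
Ballot type 4 (peak C at position 4): ranking walks positions 4-3-2-1-5-6, expanding outward from the peak — single-peaked.
Ballot type 5 (peak C at position 4): ranking walks positions 4-5-3-2-6-1, expanding outward from the peak — single-peaked.
Ballot type 6 (peak G at position 3): ranking walks positions 3-4-5-6-2-1, expanding outward from the peak — single-peaked.
Ballot type 1 violates single-peakedness, so the profile is not single-peaked on this axis.

no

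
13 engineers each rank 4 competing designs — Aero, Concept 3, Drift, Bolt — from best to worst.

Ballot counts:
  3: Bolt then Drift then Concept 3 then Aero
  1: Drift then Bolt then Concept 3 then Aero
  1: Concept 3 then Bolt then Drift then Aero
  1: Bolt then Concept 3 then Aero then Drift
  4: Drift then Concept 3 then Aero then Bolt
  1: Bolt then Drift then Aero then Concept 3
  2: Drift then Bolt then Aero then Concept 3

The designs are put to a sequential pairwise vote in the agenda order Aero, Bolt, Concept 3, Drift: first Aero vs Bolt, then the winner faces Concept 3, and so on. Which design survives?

Round 1: Aero vs Bolt — 4–9, Bolt advances.
Round 2: Bolt vs Concept 3 — 8–5, Bolt advances.
Round 3: Bolt vs Drift — 6–7, Drift advances.
Drift survives the agenda.

Drift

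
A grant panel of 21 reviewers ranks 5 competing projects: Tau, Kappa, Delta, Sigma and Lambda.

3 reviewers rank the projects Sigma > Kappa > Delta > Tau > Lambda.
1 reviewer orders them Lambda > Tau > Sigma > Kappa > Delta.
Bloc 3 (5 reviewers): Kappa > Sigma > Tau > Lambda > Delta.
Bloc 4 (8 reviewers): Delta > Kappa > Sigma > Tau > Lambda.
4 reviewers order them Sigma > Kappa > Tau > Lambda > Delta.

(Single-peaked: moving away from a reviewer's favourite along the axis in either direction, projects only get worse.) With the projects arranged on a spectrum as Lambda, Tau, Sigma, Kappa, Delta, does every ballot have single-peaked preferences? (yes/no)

yes

Axis positions: Lambda=1, Tau=2, Sigma=3, Kappa=4, Delta=5.
Bloc 1 (peak Sigma at position 3): ranking walks positions 3-4-5-2-1, expanding outward from the peak — single-peaked.
Bloc 2 (peak Lambda at position 1): ranking walks positions 1-2-3-4-5, expanding outward from the peak — single-peaked.
Bloc 3 (peak Kappa at position 4): ranking walks positions 4-3-2-1-5, expanding outward from the peak — single-peaked.
Bloc 4 (peak Delta at position 5): ranking walks positions 5-4-3-2-1, expanding outward from the peak — single-peaked.
Bloc 5 (peak Sigma at position 3): ranking walks positions 3-4-2-1-5, expanding outward from the peak — single-peaked.
Every ranking is single-peaked on this axis.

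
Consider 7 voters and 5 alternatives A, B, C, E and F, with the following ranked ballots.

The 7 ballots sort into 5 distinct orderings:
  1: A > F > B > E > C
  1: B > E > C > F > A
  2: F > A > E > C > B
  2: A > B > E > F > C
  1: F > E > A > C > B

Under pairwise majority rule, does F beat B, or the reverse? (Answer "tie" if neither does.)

F

Ballots ranking F above B: 1 + 2 + 1 = 4.
Ballots ranking B above F: 7 − 4 = 3.
F wins the head-to-head 4–3.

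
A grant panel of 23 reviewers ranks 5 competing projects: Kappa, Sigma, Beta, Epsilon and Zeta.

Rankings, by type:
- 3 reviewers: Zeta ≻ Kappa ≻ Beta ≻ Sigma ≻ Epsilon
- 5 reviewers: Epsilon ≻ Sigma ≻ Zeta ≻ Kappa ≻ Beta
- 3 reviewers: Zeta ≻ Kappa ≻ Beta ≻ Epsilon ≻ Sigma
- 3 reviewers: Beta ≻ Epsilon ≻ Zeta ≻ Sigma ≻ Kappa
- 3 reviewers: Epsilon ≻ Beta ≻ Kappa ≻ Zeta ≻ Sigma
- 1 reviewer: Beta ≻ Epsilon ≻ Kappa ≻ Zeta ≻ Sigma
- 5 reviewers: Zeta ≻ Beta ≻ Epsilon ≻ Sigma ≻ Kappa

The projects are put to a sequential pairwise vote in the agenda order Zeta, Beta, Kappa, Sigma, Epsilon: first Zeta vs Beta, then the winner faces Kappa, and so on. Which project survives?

Round 1: Zeta vs Beta — 16–7, Zeta advances.
Round 2: Zeta vs Kappa — 19–4, Zeta advances.
Round 3: Zeta vs Sigma — 18–5, Zeta advances.
Round 4: Zeta vs Epsilon — 11–12, Epsilon advances.
The agenda winner is Epsilon.

Epsilon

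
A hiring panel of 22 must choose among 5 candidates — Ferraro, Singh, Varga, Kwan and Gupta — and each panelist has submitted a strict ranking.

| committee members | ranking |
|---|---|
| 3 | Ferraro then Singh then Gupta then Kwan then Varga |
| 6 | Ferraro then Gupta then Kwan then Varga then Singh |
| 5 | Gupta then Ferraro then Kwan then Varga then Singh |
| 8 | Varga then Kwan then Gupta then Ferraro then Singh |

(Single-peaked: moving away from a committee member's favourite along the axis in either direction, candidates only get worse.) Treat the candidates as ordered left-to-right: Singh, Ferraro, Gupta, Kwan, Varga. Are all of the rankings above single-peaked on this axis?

Axis positions: Singh=1, Ferraro=2, Gupta=3, Kwan=4, Varga=5.
Bloc 1 (peak Ferraro at position 2): ranking walks positions 2-1-3-4-5, expanding outward from the peak — single-peaked.
Bloc 2 (peak Ferraro at position 2): ranking walks positions 2-3-4-5-1, expanding outward from the peak — single-peaked.
Bloc 3 (peak Gupta at position 3): ranking walks positions 3-2-4-5-1, expanding outward from the peak — single-peaked.
Bloc 4 (peak Varga at position 5): ranking walks positions 5-4-3-2-1, expanding outward from the peak — single-peaked.
Every ranking is single-peaked on this axis.

yes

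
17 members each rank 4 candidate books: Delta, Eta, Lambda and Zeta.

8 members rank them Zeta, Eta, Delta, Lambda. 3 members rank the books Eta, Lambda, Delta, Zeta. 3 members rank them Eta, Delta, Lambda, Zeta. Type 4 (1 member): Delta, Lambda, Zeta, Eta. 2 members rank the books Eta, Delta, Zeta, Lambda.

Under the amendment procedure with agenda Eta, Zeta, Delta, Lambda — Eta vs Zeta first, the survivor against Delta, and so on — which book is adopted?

Delta

Round 1: Eta vs Zeta — 8–9, Zeta advances.
Round 2: Zeta vs Delta — 8–9, Delta advances.
Round 3: Delta vs Lambda — 14–3, Delta advances.
Delta survives the agenda.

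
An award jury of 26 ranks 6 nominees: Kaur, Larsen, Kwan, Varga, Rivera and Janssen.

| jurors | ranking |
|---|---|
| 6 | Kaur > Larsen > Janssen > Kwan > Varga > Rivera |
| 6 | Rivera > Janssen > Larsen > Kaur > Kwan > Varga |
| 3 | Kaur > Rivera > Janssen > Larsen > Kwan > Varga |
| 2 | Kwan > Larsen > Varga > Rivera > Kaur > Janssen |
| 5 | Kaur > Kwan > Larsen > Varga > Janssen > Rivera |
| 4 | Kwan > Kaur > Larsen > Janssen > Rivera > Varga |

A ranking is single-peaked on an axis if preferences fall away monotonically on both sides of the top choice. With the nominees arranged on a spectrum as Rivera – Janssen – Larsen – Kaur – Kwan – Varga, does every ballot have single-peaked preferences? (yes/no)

Axis positions: Rivera=1, Janssen=2, Larsen=3, Kaur=4, Kwan=5, Varga=6.
Bloc 1 (peak Kaur at position 4): ranking walks positions 4-3-2-5-6-1, expanding outward from the peak — single-peaked.
Bloc 2 (peak Rivera at position 1): ranking walks positions 1-2-3-4-5-6, expanding outward from the peak — single-peaked.
Bloc 3: ranking walks positions 4-1-2-3-5-6; Rivera is ranked above Larsen even though Larsen lies between Rivera and the peak Kaur on the axis — preferences dip and rise again. Not single-peaked.
Bloc 4: ranking walks positions 5-3-6-1-4-2; Larsen is ranked above Kaur even though Kaur lies between Larsen and the peak Kwan on the axis — preferences dip and rise again. Not single-peaked.
Bloc 5 (peak Kaur at position 4): ranking walks positions 4-5-3-6-2-1, expanding outward from the peak — single-peaked.
Bloc 6 (peak Kwan at position 5): ranking walks positions 5-4-3-2-1-6, expanding outward from the peak — single-peaked.
Bloc 3 violates single-peakedness, so the profile is not single-peaked on this axis.

no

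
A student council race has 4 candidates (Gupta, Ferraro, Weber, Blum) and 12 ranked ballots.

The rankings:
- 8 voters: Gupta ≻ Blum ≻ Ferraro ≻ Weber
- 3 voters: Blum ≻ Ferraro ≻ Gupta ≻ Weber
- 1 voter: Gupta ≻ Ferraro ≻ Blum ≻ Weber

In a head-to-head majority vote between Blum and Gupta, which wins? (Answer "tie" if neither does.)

Ballots ranking Blum above Gupta: 3.
Ballots ranking Gupta above Blum: 12 − 3 = 9.
Gupta wins the head-to-head 9–3.

Gupta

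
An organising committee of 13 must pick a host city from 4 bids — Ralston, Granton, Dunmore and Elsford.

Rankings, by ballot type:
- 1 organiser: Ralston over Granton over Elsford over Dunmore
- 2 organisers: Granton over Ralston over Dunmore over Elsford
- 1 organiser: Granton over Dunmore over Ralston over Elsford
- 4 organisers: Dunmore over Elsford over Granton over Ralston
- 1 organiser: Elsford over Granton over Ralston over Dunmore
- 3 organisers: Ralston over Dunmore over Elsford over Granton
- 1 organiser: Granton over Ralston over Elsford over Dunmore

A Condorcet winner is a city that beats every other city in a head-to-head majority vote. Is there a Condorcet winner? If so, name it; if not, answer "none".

Head-to-head results (13 organisers):
Ralston vs Granton: Granton wins 9–4.
Ralston–Dunmore: Ralston 8–5.
Ralston–Elsford: Ralston 8–5.
Granton–Dunmore: Dunmore 7–6.
Granton vs Elsford: Elsford wins 8–5.
Dunmore–Elsford: Dunmore 10–3.
No city is unbeaten: Ralston loses to Granton; Granton loses to Dunmore; Dunmore loses to Ralston; Elsford loses to Ralston. In particular Ralston > Dunmore > Granton > Ralston is a majority cycle — no Condorcet winner exists.

none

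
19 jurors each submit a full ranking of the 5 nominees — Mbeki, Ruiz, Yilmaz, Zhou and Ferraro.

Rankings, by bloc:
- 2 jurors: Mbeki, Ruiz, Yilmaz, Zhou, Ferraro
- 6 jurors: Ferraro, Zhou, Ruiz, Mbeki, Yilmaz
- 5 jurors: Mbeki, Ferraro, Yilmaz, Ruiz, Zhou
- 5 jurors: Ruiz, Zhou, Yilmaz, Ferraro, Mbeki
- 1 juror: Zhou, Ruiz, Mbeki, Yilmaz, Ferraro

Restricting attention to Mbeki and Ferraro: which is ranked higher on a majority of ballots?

Ballots ranking Mbeki above Ferraro: 2 + 5 + 1 = 8.
Ballots ranking Ferraro above Mbeki: 19 − 8 = 11.
Ferraro wins the head-to-head 11–8.

Ferraro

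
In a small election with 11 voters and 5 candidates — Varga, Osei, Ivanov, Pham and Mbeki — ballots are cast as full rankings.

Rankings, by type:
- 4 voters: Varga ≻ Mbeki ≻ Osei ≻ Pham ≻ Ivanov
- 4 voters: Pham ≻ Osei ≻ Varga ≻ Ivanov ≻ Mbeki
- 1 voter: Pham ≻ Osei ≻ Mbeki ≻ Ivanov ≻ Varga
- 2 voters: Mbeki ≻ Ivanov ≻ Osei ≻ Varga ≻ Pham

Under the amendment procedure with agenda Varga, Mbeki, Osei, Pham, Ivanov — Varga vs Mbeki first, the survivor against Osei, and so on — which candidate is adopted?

Round 1: Varga vs Mbeki — 8–3, Varga advances.
Round 2: Varga vs Osei — 4–7, Osei advances.
Round 3: Osei vs Pham — 6–5, Osei advances.
Round 4: Osei vs Ivanov — 9–2, Osei advances.
The agenda winner is Osei.

Osei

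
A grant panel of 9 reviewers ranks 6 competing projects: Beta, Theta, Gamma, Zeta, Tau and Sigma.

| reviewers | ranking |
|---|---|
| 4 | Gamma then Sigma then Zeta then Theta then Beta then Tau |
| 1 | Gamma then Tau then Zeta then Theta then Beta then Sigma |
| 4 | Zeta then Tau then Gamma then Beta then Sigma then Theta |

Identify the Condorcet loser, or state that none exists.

none

Head-to-head results (9 reviewers):
Beta vs Theta: Beta preferred on 4 ballots; Theta wins 5–4.
Beta vs Gamma: Beta is ranked higher on 0 ballots, Gamma on 9. Gamma wins 9–0.
Beta vs Zeta: Zeta, 9–0.
Beta vs Tau: Tau wins 5–4.
Beta vs Sigma: Beta is ranked higher on 1+4 = 5 ballots, Sigma on 4. Beta wins 5–4.
Theta vs Gamma: Gamma, 9–0.
Theta vs Zeta: Theta preferred on 0 ballots; Zeta wins 9–0.
Theta vs Tau: Tau wins 5–4.
Theta vs Sigma: 1 for Theta, 8 for Sigma — Sigma by 8–1.
Gamma vs Zeta: Gamma is ranked higher on 4+1 = 5 ballots, Zeta on 4. Gamma wins 5–4.
Gamma vs Tau: Gamma preferred on 4+1 = 5 ballots; Gamma wins 5–4.
Gamma vs Sigma: Gamma wins 9–0.
Zeta vs Tau: 4+4 = 8 for Zeta, 1 for Tau — Zeta by 8–1.
Zeta vs Sigma: Zeta preferred on 1+4 = 5 ballots; Zeta wins 5–4.
Tau vs Sigma: Tau, 5–4.
Every project wins at least one matchup (Beta beats Sigma; Theta beats Beta; Gamma beats Beta; Zeta beats Beta; Tau beats Beta; Sigma beats Theta), so there is no Condorcet loser.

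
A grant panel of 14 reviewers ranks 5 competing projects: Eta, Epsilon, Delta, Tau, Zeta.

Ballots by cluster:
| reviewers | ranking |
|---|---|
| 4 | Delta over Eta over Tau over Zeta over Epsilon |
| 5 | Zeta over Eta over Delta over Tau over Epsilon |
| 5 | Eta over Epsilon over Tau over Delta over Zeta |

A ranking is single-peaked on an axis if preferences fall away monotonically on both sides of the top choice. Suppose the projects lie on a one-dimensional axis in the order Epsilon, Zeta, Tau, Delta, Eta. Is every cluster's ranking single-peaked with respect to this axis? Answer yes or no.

no

Axis positions: Epsilon=1, Zeta=2, Tau=3, Delta=4, Eta=5.
Cluster 1 (peak Delta at position 4): ranking walks positions 4-5-3-2-1, expanding outward from the peak — single-peaked.
Cluster 2: ranking walks positions 2-5-4-3-1; Eta is ranked above Tau even though Tau lies between Eta and the peak Zeta on the axis — preferences dip and rise again. Not single-peaked.
Cluster 3: ranking walks positions 5-1-3-4-2; Epsilon is ranked above Delta even though Delta lies between Epsilon and the peak Eta on the axis — preferences dip and rise again. Not single-peaked.
Cluster 2 violates single-peakedness, so the profile is not single-peaked on this axis.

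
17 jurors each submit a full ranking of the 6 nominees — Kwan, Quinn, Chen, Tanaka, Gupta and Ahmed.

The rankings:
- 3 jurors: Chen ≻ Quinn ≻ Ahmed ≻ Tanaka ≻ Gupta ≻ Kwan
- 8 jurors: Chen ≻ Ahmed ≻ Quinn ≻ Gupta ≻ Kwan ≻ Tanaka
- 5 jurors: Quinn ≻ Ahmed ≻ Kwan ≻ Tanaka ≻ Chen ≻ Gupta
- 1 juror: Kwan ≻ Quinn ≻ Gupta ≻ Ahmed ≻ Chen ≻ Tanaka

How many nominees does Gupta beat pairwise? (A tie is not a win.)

2

Gupta against each rival (17 jurors):
Gupta vs Kwan: 11 to 6, Gupta.
Gupta vs Quinn: Quinn wins 17–0.
Gupta vs Chen: Chen wins 16–1.
Gupta vs Tanaka: 8+1 = 9 for Gupta, 8 for Tanaka — Gupta by 9–8.
Gupta–Ahmed: Ahmed 16–1.
Gupta beats Kwan, Tanaka; loses to Quinn, Chen, Ahmed — 2 pairwise wins.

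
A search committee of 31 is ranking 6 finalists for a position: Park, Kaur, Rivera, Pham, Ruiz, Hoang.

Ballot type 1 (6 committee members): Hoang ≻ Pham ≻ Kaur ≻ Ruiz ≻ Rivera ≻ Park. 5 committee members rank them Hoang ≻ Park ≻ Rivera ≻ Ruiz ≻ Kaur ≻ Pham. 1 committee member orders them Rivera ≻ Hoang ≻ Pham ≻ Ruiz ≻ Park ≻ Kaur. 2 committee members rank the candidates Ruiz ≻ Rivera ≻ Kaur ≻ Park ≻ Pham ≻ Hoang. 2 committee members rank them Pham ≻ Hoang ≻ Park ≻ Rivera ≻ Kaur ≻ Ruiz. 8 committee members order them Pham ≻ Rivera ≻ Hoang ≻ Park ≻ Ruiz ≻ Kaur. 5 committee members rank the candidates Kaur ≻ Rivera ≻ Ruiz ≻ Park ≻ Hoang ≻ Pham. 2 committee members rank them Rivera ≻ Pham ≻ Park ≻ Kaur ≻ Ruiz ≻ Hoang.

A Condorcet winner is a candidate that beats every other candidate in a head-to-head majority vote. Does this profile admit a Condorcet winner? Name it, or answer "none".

Pairwise majorities:
Park vs Kaur: Park wins 18–13.
Park vs Rivera: Rivera wins 24–7.
Park vs Pham: Pham, 19–12.
Park vs Ruiz: Park preferred on 5+2+8+2 = 17 ballots; Park wins 17–14.
Park vs Hoang: 2+5+2 = 9 for Park, 22 for Hoang — Hoang by 22–9.
Kaur–Rivera: Rivera 20–11.
Kaur vs Pham: Kaur is ranked higher on 5+2+5 = 12 ballots, Pham on 19. Pham wins 19–12.
Kaur vs Ruiz: 6+2+5+2 = 15 for Kaur, 16 for Ruiz — Ruiz by 16–15.
Kaur vs Hoang: Hoang wins 22–9.
Rivera vs Pham: Rivera is ranked higher on 5+1+2+5+2 = 15 ballots, Pham on 16. Pham wins 16–15.
Rivera vs Ruiz: 23 to 8, Rivera.
Rivera vs Hoang: Rivera preferred on 1+2+8+5+2 = 18 ballots; Rivera wins 18–13.
Pham–Ruiz: Pham 19–12.
Pham vs Hoang: Hoang wins 17–14.
Ruiz vs Hoang: Hoang wins 22–9.
No candidate is unbeaten: Park loses to Rivera; Kaur loses to Park; Rivera loses to Pham; Pham loses to Hoang; Ruiz loses to Park; Hoang loses to Rivera. In particular Rivera → Hoang → Pham → Rivera is a majority cycle — no Condorcet winner exists.

none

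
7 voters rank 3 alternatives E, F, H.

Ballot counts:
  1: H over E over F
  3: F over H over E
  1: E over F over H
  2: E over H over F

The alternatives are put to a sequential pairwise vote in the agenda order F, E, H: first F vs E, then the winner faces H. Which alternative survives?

H

Round 1: F vs E — 3–4, E advances.
Round 2: E vs H — 3–4, H advances.
H survives the agenda.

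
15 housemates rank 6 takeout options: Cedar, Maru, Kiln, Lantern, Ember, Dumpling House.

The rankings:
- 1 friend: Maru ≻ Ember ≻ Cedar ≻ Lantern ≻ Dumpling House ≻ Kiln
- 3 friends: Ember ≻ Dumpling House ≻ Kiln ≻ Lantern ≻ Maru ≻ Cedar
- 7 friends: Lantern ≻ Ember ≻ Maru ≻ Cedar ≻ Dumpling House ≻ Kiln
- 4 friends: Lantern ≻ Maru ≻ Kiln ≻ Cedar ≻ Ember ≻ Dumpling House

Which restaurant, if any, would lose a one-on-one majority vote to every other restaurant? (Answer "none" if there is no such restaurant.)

Head-to-head results (15 friends):
Cedar vs Maru: Cedar preferred on 0 ballots; Maru wins 15–0.
Cedar vs Kiln: Cedar, 8–7.
Cedar vs Lantern: Lantern wins 14–1.
Cedar vs Ember: Cedar preferred on 4 ballots; Ember wins 11–4.
Cedar vs Dumpling House: Cedar wins 12–3.
Maru vs Kiln: Maru preferred on 1+7+4 = 12 ballots; Maru wins 12–3.
Maru–Lantern: Lantern 14–1.
Maru–Ember: Ember 10–5.
Maru vs Dumpling House: Maru is ranked higher on 1+7+4 = 12 ballots, Dumpling House on 3. Maru wins 12–3.
Kiln vs Lantern: Lantern wins 12–3.
Kiln vs Ember: Kiln is ranked higher on 4 ballots, Ember on 11. Ember wins 11–4.
Kiln–Dumpling House: Dumpling House 11–4.
Lantern vs Ember: 7+4 = 11 for Lantern, 4 for Ember — Lantern by 11–4.
Lantern vs Dumpling House: 1+7+4 = 12 for Lantern, 3 for Dumpling House — Lantern by 12–3.
Ember–Dumpling House: Ember 15–0.
Only Kiln has no wins; Kiln is the Condorcet loser.

Kiln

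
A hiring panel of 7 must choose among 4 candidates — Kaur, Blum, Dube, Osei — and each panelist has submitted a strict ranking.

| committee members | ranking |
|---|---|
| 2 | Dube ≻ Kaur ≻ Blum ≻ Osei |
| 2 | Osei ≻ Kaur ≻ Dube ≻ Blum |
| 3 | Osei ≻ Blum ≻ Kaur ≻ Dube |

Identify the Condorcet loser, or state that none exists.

Blum

Head-to-head results (7 committee members):
Kaur vs Blum: Kaur, 4–3.
Kaur vs Dube: Kaur, 5–2.
Kaur vs Osei: Osei wins 5–2.
Blum vs Dube: Dube wins 4–3.
Blum vs Osei: 2 for Blum, 5 for Osei — Osei by 5–2.
Dube vs Osei: Dube is ranked higher on 2 ballots, Osei on 5. Osei wins 5–2.
Blum loses to every other candidate — it is the Condorcet loser.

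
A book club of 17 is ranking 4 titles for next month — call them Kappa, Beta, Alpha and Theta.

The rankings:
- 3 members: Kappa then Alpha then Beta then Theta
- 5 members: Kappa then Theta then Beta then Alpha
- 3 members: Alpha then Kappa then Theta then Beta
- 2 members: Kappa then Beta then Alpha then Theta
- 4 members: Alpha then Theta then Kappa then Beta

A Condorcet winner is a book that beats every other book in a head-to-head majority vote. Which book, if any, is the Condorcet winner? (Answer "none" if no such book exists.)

Check each pair by majority over 17 ballots:
Kappa–Beta: Kappa 17–0.
Kappa–Alpha: Kappa 10–7.
Kappa–Theta: Kappa 13–4.
Beta vs Alpha: Alpha wins 10–7.
Beta–Theta: Theta 12–5.
Alpha vs Theta: Alpha wins 12–5.
Only Kappa has no losses; Kappa is the Condorcet winner.

Kappa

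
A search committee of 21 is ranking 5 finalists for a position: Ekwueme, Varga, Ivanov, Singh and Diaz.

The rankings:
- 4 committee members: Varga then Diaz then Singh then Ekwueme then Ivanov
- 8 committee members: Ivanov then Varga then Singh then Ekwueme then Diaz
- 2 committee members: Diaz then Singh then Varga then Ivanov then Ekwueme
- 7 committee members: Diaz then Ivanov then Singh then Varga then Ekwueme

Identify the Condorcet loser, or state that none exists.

Pairwise majorities:
Ekwueme vs Varga: 0 to 21, Varga.
Ekwueme–Ivanov: Ivanov 17–4.
Ekwueme vs Singh: Singh wins 21–0.
Ekwueme vs Diaz: 8 for Ekwueme, 13 for Diaz — Diaz by 13–8.
Varga vs Ivanov: Ivanov, 15–6.
Varga vs Singh: Varga, 12–9.
Varga vs Diaz: Varga preferred on 4+8 = 12 ballots; Varga wins 12–9.
Ivanov vs Singh: Ivanov is ranked higher on 8+7 = 15 ballots, Singh on 6. Ivanov wins 15–6.
Ivanov vs Diaz: Diaz, 13–8.
Singh vs Diaz: 8 for Singh, 13 for Diaz — Diaz by 13–8.
Ekwueme is beaten in every head-to-head and is the Condorcet loser.

Ekwueme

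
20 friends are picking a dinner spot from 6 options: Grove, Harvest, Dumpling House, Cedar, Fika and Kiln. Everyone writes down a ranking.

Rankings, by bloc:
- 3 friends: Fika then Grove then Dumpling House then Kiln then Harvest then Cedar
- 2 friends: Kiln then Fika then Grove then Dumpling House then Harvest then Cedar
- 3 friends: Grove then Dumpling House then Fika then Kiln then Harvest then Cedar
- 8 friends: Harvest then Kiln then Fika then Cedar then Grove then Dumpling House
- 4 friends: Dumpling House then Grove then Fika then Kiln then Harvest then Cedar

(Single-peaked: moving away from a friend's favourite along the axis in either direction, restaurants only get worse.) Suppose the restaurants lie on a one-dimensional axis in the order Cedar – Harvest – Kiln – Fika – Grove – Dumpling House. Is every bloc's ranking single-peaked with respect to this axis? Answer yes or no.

yes

Axis positions: Cedar=1, Harvest=2, Kiln=3, Fika=4, Grove=5, Dumpling House=6.
Bloc 1 (peak Fika at position 4): ranking walks positions 4-5-6-3-2-1, expanding outward from the peak — single-peaked.
Bloc 2 (peak Kiln at position 3): ranking walks positions 3-4-5-6-2-1, expanding outward from the peak — single-peaked.
Bloc 3 (peak Grove at position 5): ranking walks positions 5-6-4-3-2-1, expanding outward from the peak — single-peaked.
Bloc 4 (peak Harvest at position 2): ranking walks positions 2-3-4-1-5-6, expanding outward from the peak — single-peaked.
Bloc 5 (peak Dumpling House at position 6): ranking walks positions 6-5-4-3-2-1, expanding outward from the peak — single-peaked.
Every ranking is single-peaked on this axis.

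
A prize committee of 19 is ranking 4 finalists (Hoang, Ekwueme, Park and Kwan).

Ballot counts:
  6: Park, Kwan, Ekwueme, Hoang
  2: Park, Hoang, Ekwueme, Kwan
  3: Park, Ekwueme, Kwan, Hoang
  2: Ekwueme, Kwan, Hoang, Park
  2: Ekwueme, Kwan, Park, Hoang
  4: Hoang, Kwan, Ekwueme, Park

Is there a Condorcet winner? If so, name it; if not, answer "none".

Check each pair by majority over 19 ballots:
Hoang vs Ekwueme: Ekwueme, 13–6.
Hoang vs Park: Park wins 13–6.
Hoang vs Kwan: Kwan, 13–6.
Ekwueme vs Park: Ekwueme is ranked higher on 2+2+4 = 8 ballots, Park on 11. Park wins 11–8.
Ekwueme–Kwan: Kwan 10–9.
Park vs Kwan: Park wins 11–8.
Park wins every pairwise contest, so Park is the Condorcet winner.

Park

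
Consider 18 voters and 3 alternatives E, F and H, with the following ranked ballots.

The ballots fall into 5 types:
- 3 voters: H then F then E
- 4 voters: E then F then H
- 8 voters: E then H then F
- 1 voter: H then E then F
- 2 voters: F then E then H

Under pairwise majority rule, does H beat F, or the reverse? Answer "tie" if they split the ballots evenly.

H

Ballots ranking H above F: 3 + 8 + 1 = 12.
Ballots ranking F above H: 18 − 12 = 6.
H wins the head-to-head 12–6.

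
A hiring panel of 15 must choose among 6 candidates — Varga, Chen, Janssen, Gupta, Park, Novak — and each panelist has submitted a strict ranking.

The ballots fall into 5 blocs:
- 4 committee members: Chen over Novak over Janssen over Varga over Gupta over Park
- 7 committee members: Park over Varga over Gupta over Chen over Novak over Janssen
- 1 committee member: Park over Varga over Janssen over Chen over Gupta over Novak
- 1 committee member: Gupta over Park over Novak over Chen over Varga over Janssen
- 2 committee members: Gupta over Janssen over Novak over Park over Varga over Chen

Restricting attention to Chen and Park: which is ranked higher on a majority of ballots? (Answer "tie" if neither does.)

Ballots ranking Chen above Park: 4.
Ballots ranking Park above Chen: 15 − 4 = 11.
Park wins the head-to-head 11–4.

Park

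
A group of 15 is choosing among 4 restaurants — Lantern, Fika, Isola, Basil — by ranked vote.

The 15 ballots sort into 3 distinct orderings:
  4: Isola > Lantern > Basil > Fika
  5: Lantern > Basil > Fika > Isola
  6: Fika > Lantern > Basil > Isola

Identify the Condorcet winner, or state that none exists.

Check each pair by majority over 15 ballots:
Lantern vs Fika: 4+5 = 9 for Lantern, 6 for Fika — Lantern by 9–6.
Lantern vs Isola: Lantern preferred on 5+6 = 11 ballots; Lantern wins 11–4.
Lantern vs Basil: 15 to 0, Lantern.
Fika vs Isola: 5+6 = 11 for Fika, 4 for Isola — Fika by 11–4.
Fika vs Basil: 6 to 9, Basil.
Isola vs Basil: Isola is ranked higher on 4 ballots, Basil on 11. Basil wins 11–4.
Only Lantern has no losses; Lantern is the Condorcet winner.

Lantern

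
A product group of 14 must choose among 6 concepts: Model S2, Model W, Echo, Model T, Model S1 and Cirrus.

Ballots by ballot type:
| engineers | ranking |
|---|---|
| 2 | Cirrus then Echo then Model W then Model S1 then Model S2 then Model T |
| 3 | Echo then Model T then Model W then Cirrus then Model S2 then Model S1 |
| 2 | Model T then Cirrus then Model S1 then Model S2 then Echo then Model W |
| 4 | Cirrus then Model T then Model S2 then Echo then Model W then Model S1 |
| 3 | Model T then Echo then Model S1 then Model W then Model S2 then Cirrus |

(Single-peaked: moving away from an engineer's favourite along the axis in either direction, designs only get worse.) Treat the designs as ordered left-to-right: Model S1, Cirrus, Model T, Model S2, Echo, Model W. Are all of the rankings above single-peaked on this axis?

no

Axis positions: Model S1=1, Cirrus=2, Model T=3, Model S2=4, Echo=5, Model W=6.
Ballot type 1: ranking walks positions 2-5-6-1-4-3; Echo is ranked above Model T even though Model T lies between Echo and the peak Cirrus on the axis — preferences dip and rise again. Not single-peaked.
Ballot type 2: ranking walks positions 5-3-6-2-4-1; Model T is ranked above Model S2 even though Model S2 lies between Model T and the peak Echo on the axis — preferences dip and rise again. Not single-peaked.
Ballot type 3 (peak Model T at position 3): ranking walks positions 3-2-1-4-5-6, expanding outward from the peak — single-peaked.
Ballot type 4 (peak Cirrus at position 2): ranking walks positions 2-3-4-5-6-1, expanding outward from the peak — single-peaked.
Ballot type 5: ranking walks positions 3-5-1-6-4-2; Echo is ranked above Model S2 even though Model S2 lies between Echo and the peak Model T on the axis — preferences dip and rise again. Not single-peaked.
Ballot type 1 violates single-peakedness, so the profile is not single-peaked on this axis.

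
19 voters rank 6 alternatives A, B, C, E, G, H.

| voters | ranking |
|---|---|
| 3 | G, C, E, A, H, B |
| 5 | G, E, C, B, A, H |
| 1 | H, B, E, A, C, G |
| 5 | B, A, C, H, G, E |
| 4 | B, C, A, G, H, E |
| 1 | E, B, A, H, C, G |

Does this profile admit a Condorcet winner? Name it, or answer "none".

Pairwise majorities:
A–B: B 16–3.
A vs C: C wins 12–7.
A vs E: E wins 10–9.
A vs G: A wins 11–8.
A vs H: A wins 18–1.
B vs C: B wins 11–8.
B–E: B 10–9.
B–G: B 11–8.
B–H: B 15–4.
C–E: C 12–7.
C vs G: C wins 11–8.
C vs H: C, 17–2.
E–G: G 17–2.
E–H: H 10–9.
G vs H: G, 12–7.
B beats each of A, C, E, G, H — B is the Condorcet winner.

B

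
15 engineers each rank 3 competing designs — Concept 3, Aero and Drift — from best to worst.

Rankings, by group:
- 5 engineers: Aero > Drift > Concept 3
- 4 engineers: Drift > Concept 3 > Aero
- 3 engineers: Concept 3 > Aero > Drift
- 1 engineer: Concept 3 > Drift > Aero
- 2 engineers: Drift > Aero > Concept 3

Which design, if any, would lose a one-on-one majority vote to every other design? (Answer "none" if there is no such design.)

none

Pairwise majorities:
Concept 3–Aero: Concept 3 8–7.
Concept 3 vs Drift: Drift wins 11–4.
Aero vs Drift: 8 to 7, Aero.
No design is winless: Concept 3 beats Aero; Aero beats Drift; Drift beats Concept 3. There is no Condorcet loser.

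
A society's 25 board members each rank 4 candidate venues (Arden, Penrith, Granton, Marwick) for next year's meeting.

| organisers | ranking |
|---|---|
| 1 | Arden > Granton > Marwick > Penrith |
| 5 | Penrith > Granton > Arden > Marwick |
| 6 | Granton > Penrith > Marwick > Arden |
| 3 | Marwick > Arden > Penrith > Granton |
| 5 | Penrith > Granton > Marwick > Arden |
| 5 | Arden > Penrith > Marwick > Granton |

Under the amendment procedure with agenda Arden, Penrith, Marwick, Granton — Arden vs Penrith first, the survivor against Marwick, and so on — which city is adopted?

Penrith

Round 1: Arden vs Penrith — 9–16, Penrith advances.
Round 2: Penrith vs Marwick — 21–4, Penrith advances.
Round 3: Penrith vs Granton — 18–7, Penrith advances.
The agenda winner is Penrith.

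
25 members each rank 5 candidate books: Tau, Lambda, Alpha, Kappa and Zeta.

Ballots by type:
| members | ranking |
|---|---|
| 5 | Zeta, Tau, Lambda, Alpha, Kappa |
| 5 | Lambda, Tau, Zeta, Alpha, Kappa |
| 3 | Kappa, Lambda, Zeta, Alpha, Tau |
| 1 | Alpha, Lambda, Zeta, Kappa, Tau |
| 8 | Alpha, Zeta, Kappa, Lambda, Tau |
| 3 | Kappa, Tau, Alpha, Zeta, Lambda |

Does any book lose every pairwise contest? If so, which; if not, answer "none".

none

Pairwise majorities:
Tau vs Lambda: 8 to 17, Lambda.
Tau vs Alpha: Tau preferred on 5+5+3 = 13 ballots; Tau wins 13–12.
Tau vs Kappa: Kappa, 15–10.
Tau vs Zeta: Tau preferred on 5+3 = 8 ballots; Zeta wins 17–8.
Lambda vs Alpha: Lambda, 13–12.
Lambda vs Kappa: Lambda is ranked higher on 5+5+1 = 11 ballots, Kappa on 14. Kappa wins 14–11.
Lambda vs Zeta: 9 to 16, Zeta.
Alpha vs Kappa: 19 to 6, Alpha.
Alpha vs Zeta: Zeta wins 13–12.
Kappa vs Zeta: Zeta wins 19–6.
Each book has at least one pairwise win (Tau beats Alpha; Lambda beats Tau; Alpha beats Kappa; Kappa beats Tau; Zeta beats Tau) — no Condorcet loser.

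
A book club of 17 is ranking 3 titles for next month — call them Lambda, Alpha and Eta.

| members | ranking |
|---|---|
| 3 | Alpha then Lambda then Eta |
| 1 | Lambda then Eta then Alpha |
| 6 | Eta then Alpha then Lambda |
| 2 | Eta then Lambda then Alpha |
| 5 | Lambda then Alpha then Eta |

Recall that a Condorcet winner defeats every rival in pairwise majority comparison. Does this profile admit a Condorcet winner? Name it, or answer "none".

none

Pairwise majorities:
Lambda vs Alpha: Alpha wins 9–8.
Lambda–Eta: Lambda 9–8.
Alpha vs Eta: Eta wins 9–8.
Every book loses at least once (Lambda loses to Alpha; Alpha loses to Eta; Eta loses to Lambda). The majority relation contains the cycle Lambda > Eta > Alpha > Lambda, so there is no Condorcet winner.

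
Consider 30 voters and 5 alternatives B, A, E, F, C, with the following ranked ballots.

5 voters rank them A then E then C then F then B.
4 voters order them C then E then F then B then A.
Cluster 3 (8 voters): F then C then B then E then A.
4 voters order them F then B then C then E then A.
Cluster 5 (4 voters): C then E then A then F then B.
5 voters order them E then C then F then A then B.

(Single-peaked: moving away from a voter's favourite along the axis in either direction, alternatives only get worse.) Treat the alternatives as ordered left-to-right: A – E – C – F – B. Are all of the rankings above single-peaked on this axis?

Axis positions: A=1, E=2, C=3, F=4, B=5.
Cluster 1 (peak A at position 1): ranking walks positions 1-2-3-4-5, expanding outward from the peak — single-peaked.
Cluster 2 (peak C at position 3): ranking walks positions 3-2-4-5-1, expanding outward from the peak — single-peaked.
Cluster 3 (peak F at position 4): ranking walks positions 4-3-5-2-1, expanding outward from the peak — single-peaked.
Cluster 4 (peak F at position 4): ranking walks positions 4-5-3-2-1, expanding outward from the peak — single-peaked.
Cluster 5 (peak C at position 3): ranking walks positions 3-2-1-4-5, expanding outward from the peak — single-peaked.
Cluster 6 (peak E at position 2): ranking walks positions 2-3-4-1-5, expanding outward from the peak — single-peaked.
Every ranking is single-peaked on this axis.

yes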